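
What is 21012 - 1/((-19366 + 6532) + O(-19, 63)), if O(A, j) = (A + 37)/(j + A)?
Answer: 5932507090/282339 ≈ 21012.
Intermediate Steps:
O(A, j) = (37 + A)/(A + j)
21012 - 1/((-19366 + 6532) + O(-19, 63)) = 21012 - 1/((-19366 + 6532) + (37 - 19)/(-19 + 63)) = 21012 - 1/(-12834 + 18/44) = 21012 - 1/(-12834 + (1/44)*18) = 21012 - 1/(-12834 + 9/22) = 21012 - 1/(-282339/22) = 21012 - 1*(-22/282339) = 21012 + 22/282339 = 5932507090/282339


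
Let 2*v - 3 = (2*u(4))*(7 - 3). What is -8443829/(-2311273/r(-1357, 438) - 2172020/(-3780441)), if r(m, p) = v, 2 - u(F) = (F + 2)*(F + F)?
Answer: -11651310032234985/17476055210086 ≈ -666.70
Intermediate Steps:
u(F) = 2 - 2*F*(2 + F) (u(F) = 2 - (F + 2)*(F + F) = 2 - (2 + F)*2*F = 2 - 2*F*(2 + F))
v = -365/2 (v = 3/2 + ((2*(2 - 4*4 - 2*4²))*(7 - 3))/2 = 3/2 + ((2*(2 - 16 - 2*16))*4)/2 = 3/2 + ((2*(2 - 16 - 32))*4)/2 = 3/2 + ((2*(-46))*4)/2 = 3/2 + (-92*4)/2 = 3/2 + (½)*(-368) = 3/2 - 184 = -365/2 ≈ -182.50)
r(m, p) = -365/2
-8443829/(-2311273/r(-1357, 438) - 2172020/(-3780441)) = -8443829/(-2311273/(-365/2) - 2172020/(-3780441)) = -8443829/(-2311273*(-2/365) - 2172020*(-1/3780441)) = -8443829/(4622546/365 + 2172020/3780441) = -8443829/17476055210086/1379860965 = -8443829*1379860965/17476055210086 = -11651310032234985/17476055210086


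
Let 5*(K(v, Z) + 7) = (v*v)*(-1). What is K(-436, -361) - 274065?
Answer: -1560456/5 ≈ -3.1209e+5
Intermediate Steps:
K(v, Z) = -7 - v**2/5 (K(v, Z) = -7 + ((v*v)*(-1))/5 = -7 + (v**2*(-1))/5 = -7 + (-v**2)/5 = -7 - v**2/5)
K(-436, -361) - 274065 = (-7 - 1/5*(-436)**2) - 274065 = (-7 - 1/5*190096) - 274065 = (-7 - 190096/5) - 274065 = -190131/5 - 274065 = -1560456/5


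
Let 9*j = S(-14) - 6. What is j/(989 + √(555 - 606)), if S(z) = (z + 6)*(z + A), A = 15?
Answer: -6923/4401774 + 7*I*√51/4401774 ≈ -0.0015728 + 1.1357e-5*I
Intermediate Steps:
S(z) = (6 + z)*(15 + z) (S(z) = (z + 6)*(z + 15) = (6 + z)*(15 + z))
j = -14/9 (j = ((90 + (-14)² + 21*(-14)) - 6)/9 = ((90 + 196 - 294) - 6)/9 = (-8 - 6)/9 = (⅑)*(-14) = -14/9 ≈ -1.5556)
j/(989 + √(555 - 606)) = -14/9/(989 + √(555 - 606)) = -14/9/(989 + √(-51)) = -14/9/(989 + I*√51) = -14/(9*(989 + I*√51))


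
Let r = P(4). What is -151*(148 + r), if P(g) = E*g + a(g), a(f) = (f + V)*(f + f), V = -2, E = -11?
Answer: -18120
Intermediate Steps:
a(f) = 2*f*(-2 + f) (a(f) = (f - 2)*(f + f) = (-2 + f)*(2*f) = 2*f*(-2 + f))
P(g) = -11*g + 2*g*(-2 + g)
r = -28 (r = 4*(-15 + 2*4) = 4*(-15 + 8) = 4*(-7) = -28)
-151*(148 + r) = -151*(148 - 28) = -151*120 = -18120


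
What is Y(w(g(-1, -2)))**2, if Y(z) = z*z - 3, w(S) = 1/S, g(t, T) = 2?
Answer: 121/16 ≈ 7.5625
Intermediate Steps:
w(S) = 1/S
Y(z) = -3 + z**2 (Y(z) = z**2 - 3 = -3 + z**2)
Y(w(g(-1, -2)))**2 = (-3 + (1/2)**2)**2 = (-3 + 1/4)**2 = (-11/4)**2 = 121/16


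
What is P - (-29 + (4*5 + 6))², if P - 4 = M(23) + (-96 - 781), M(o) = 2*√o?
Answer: -882 + 2*√23 ≈ -872.41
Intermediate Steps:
P = -873 + 2*√23 (P = 4 + (2*√23 + (-96 - 781)) = 4 + (2*√23 - 877) = 4 + (-877 + 2*√23) = -873 + 2*√23 ≈ -863.41)
P - (-29 + (4*5 + 6))² = (-873 + 2*√23) - (-29 + (4*5 + 6))² = (-873 + 2*√23) - (-29 + (20 + 6))² = (-873 + 2*√23) - (-29 + 26)² = (-873 + 2*√23) - 1*(-3)² = (-873 + 2*√23) - 1*9 = (-873 + 2*√23) - 9 = -882 + 2*√23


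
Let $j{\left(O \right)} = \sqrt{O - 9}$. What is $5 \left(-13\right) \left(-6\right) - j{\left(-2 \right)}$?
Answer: $390 - i \sqrt{11} \approx 390.0 - 3.3166 i$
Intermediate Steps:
$j{\left(O \right)} = \sqrt{-9 + O}$
$5 \left(-13\right) \left(-6\right) - j{\left(-2 \right)} = 5 \left(-13\right) \left(-6\right) - \sqrt{-9 - 2} = \left(-65\right) \left(-6\right) - \sqrt{-11} = 390 - i \sqrt{11}$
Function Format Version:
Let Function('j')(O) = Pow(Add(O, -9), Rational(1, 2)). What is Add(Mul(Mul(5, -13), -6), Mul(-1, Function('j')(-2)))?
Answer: Add(390, Mul(-1, I, Pow(11, Rational(1, 2)))) ≈ Add(390.00, Mul(-3.3166, I))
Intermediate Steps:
Function('j')(O) = Pow(Add(-9, O), Rational(1, 2))
Add(Mul(Mul(5, -13), -6), Mul(-1, Function('j')(-2))) = Add(Mul(Mul(5, -13), -6), Mul(-1, Pow(Add(-9, -2), Rational(1, 2)))) = Add(Mul(-65, -6), Mul(-1, Pow(-11, Rational(1, 2)))) = Add(390, Mul(-1, Mul(I, Pow(11, Rational(1, 2))))) = Add(390, Mul(-1, I, Pow(11, Rational(1, 2))))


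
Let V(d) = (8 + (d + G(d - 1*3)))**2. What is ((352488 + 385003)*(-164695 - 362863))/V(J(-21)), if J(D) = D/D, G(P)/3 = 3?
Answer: -194534638489/162 ≈ -1.2008e+9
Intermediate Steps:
G(P) = 9 (G(P) = 3*3 = 9)
J(D) = 1
V(d) = (17 + d)**2 (V(d) = (8 + (d + 9))**2 = (8 + (9 + d))**2 = (17 + d)**2)
((352488 + 385003)*(-164695 - 362863))/V(J(-21)) = ((352488 + 385003)*(-164695 - 362863))/((17 + 1)**2) = (737491*(-527558))/(18**2) = -389069276978/324 = -389069276978*1/324 = -194534638489/162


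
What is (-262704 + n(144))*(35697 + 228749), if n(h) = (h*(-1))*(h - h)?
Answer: -69471021984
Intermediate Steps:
n(h) = 0 (n(h) = -h*0 = 0)
(-262704 + n(144))*(35697 + 228749) = (-262704 + 0)*(35697 + 228749) = -262704*264446 = -69471021984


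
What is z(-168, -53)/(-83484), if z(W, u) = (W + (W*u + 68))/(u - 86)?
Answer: 2201/2901069 ≈ 0.00075869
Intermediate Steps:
z(W, u) = (68 + W + W*u)/(-86 + u) (z(W, u) = (W + (68 + W*u))/(-86 + u) = (68 + W + W*u)/(-86 + u))
z(-168, -53)/(-83484) = ((68 - 168 - 168*(-53))/(-86 - 53))/(-83484) = ((68 - 168 + 8904)/(-139))*(-1/83484) = -1/139*8804*(-1/83484) = -8804/139*(-1/83484) = 2201/2901069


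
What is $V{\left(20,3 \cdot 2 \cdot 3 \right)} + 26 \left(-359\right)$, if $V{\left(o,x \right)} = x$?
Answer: $-9316$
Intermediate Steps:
$V{\left(20,3 \cdot 2 \cdot 3 \right)} + 26 \left(-359\right) = 3 \cdot 2 \cdot 3 + 26 \left(-359\right) = 6 \cdot 3 - 9334 = 18 - 9334 = -9316$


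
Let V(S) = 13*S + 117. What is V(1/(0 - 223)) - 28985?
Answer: -6437577/223 ≈ -28868.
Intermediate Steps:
V(S) = 117 + 13*S
V(1/(0 - 223)) - 28985 = (117 + 13/(0 - 223)) - 28985 = (117 + 13/(-223)) - 28985 = (117 + 13*(-1/223)) - 28985 = (117 - 13/223) - 28985 = 26078/223 - 28985 = -6437577/223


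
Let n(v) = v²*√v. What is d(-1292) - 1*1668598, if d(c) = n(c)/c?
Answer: -1668598 - 2584*I*√323 ≈ -1.6686e+6 - 46440.0*I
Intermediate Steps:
n(v) = v^(5/2)
d(c) = c^(3/2) (d(c) = c^(5/2)/c = c^(3/2))
d(-1292) - 1*1668598 = (-1292)^(3/2) - 1*1668598 = -2584*I*√323 - 1668598 = -1668598 - 2584*I*√323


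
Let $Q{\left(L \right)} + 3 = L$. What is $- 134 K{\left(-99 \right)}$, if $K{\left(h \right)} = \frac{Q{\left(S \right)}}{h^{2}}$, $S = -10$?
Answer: $\frac{1742}{9801} \approx 0.17774$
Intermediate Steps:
$Q{\left(L \right)} = -3 + L$
$K{\left(h \right)} = - \frac{13}{h^{2}}$ ($K{\left(h \right)} = \frac{-3 - 10}{h^{2}} = - \frac{13}{h^{2}}$)
$- 134 K{\left(-99 \right)} = - 134 \left(- \frac{13}{9801}\right) = - 134 \left(\left(-13\right) \frac{1}{9801}\right) = \left(-134\right) \left(- \frac{13}{9801}\right) = \frac{1742}{9801}$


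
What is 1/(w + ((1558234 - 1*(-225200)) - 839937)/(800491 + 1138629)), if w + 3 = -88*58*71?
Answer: -1939120/702710935943 ≈ -2.7595e-6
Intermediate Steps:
w = -362387 (w = -3 - 88*58*71 = -3 - 5104*71 = -3 - 362384 = -362387)
1/(w + ((1558234 - 1*(-225200)) - 839937)/(800491 + 1138629)) = 1/(-362387 + ((1558234 - 1*(-225200)) - 839937)/(800491 + 1138629)) = 1/(-362387 + ((1558234 + 225200) - 839937)/1939120) = 1/(-362387 + (1783434 - 839937)*(1/1939120)) = 1/(-362387 + 943497*(1/1939120)) = 1/(-362387 + 943497/1939120) = 1/(-702710935943/1939120) = -1939120/702710935943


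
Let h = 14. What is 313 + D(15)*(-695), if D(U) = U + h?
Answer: -19842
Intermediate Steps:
D(U) = 14 + U (D(U) = U + 14 = 14 + U)
313 + D(15)*(-695) = 313 + (14 + 15)*(-695) = 313 + 29*(-695) = 313 - 20155 = -19842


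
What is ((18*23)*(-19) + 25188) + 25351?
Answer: 42673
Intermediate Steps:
((18*23)*(-19) + 25188) + 25351 = (414*(-19) + 25188) + 25351 = (-7866 + 25188) + 25351 = 17322 + 25351 = 42673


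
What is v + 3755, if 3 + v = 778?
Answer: 4530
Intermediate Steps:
v = 775 (v = -3 + 778 = 775)
v + 3755 = 775 + 3755 = 4530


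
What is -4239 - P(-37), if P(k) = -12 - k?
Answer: -4264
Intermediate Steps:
-4239 - P(-37) = -4239 - (-12 - 1*(-37)) = -4239 - (-12 + 37) = -4239 - 1*25 = -4239 - 25 = -4264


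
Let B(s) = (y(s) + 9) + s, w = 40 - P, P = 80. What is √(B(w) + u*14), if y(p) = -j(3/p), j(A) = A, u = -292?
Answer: I*√1647570/20 ≈ 64.179*I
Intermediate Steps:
w = -40 (w = 40 - 1*80 = 40 - 80 = -40)
y(p) = -3/p
B(s) = 9 + s - 3/s (B(s) = (-3/s + 9) + s = (9 - 3/s) + s = 9 + s - 3/s)
√(B(w) + u*14) = √((9 - 40 - 3/(-40)) - 292*14) = √((9 - 40 - 3*(-1/40)) - 4088) = √((9 - 40 + 3/40) - 4088) = √(-1237/40 - 4088) = √(-164757/40) = I*√1647570/20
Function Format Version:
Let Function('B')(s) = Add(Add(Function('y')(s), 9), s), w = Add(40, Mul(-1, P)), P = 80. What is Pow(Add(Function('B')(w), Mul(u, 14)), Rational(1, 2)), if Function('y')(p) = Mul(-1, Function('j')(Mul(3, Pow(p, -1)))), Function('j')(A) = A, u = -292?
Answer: Mul(Rational(1, 20), I, Pow(1647570, Rational(1, 2))) ≈ Mul(64.179, I)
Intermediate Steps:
w = -40 (w = Add(40, Mul(-1, 80)) = Add(40, -80) = -40)
Function('y')(p) = Mul(-3, Pow(p, -1)) (Function('y')(p) = Mul(-1, Mul(3, Pow(p, -1))) = Mul(-3, Pow(p, -1)))
Function('B')(s) = Add(9, s, Mul(-3, Pow(s, -1))) (Function('B')(s) = Add(Add(Mul(-3, Pow(s, -1)), 9), s) = Add(Add(9, Mul(-3, Pow(s, -1))), s) = Add(9, s, Mul(-3, Pow(s, -1))))
Pow(Add(Function('B')(w), Mul(u, 14)), Rational(1, 2)) = Pow(Add(Add(9, -40, Mul(-3, Pow(-40, -1))), Mul(-292, 14)), Rational(1, 2)) = Pow(Add(Add(9, -40, Mul(-3, Rational(-1, 40))), -4088), Rational(1, 2)) = Pow(Add(Add(9, -40, Rational(3, 40)), -4088), Rational(1, 2)) = Pow(Add(Rational(-1237, 40), -4088), Rational(1, 2)) = Pow(Rational(-164757, 40), Rational(1, 2)) = Mul(Rational(1, 20), I, Pow(1647570, Rational(1, 2)))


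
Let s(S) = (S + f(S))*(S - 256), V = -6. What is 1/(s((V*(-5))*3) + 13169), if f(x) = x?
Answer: -1/16711 ≈ -5.9841e-5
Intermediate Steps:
s(S) = 2*S*(-256 + S) (s(S) = (S + S)*(S - 256) = (2*S)*(-256 + S) = 2*S*(-256 + S))
1/(s((V*(-5))*3) + 13169) = 1/(2*(-6*(-5)*3)*(-256 - 6*(-5)*3) + 13169) = 1/(2*(30*3)*(-256 + 30*3) + 13169) = 1/(2*90*(-256 + 90) + 13169) = 1/(2*90*(-166) + 13169) = 1/(-29880 + 13169) = 1/(-16711) = -1/16711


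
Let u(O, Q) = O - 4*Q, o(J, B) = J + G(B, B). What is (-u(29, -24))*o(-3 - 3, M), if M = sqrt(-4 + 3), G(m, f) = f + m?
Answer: 750 - 250*I ≈ 750.0 - 250.0*I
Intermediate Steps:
M = I (M = sqrt(-1) = I ≈ 1.0*I)
o(J, B) = J + 2*B (o(J, B) = J + (B + B) = J + 2*B)
(-u(29, -24))*o(-3 - 3, M) = (-(29 - 4*(-24)))*((-3 - 3) + 2*I) = (-(29 + 96))*(-6 + 2*I) = (-1*125)*(-6 + 2*I) = -125*(-6 + 2*I) = 750 - 250*I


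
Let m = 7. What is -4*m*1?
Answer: -28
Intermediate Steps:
-4*m*1 = -4*7*1 = -28*1 = -28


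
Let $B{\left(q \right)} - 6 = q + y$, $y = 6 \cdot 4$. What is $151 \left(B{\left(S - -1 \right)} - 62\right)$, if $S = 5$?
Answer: $-3926$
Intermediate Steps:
$y = 24$
$B{\left(q \right)} = 30 + q$ ($B{\left(q \right)} = 6 + \left(q + 24\right) = 6 + \left(24 + q\right) = 30 + q$)
$151 \left(B{\left(S - -1 \right)} - 62\right) = 151 \left(\left(30 + \left(5 - -1\right)\right) - 62\right) = 151 \left(\left(30 + \left(5 + 1\right)\right) - 62\right) = 151 \left(\left(30 + 6\right) - 62\right) = 151 \left(36 - 62\right) = 151 \left(-26\right) = -3926$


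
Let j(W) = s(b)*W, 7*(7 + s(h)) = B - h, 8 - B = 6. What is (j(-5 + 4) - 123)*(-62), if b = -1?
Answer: 50530/7 ≈ 7218.6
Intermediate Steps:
B = 2 (B = 8 - 1*6 = 8 - 6 = 2)
s(h) = -47/7 - h/7 (s(h) = -7 + (2 - h)/7 = -7 + (2/7 - h/7) = -47/7 - h/7)
j(W) = -46*W/7 (j(W) = (-47/7 - ⅐*(-1))*W = (-47/7 + ⅐)*W = -46*W/7)
(j(-5 + 4) - 123)*(-62) = (-46*(-5 + 4)/7 - 123)*(-62) = (-46/7*(-1) - 123)*(-62) = (46/7 - 123)*(-62) = -815/7*(-62) = 50530/7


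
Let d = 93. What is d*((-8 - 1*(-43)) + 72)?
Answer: 9951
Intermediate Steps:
d*((-8 - 1*(-43)) + 72) = 93*((-8 - 1*(-43)) + 72) = 93*((-8 + 43) + 72) = 93*(35 + 72) = 93*107 = 9951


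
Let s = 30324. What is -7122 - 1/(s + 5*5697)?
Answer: -418837699/58809 ≈ -7122.0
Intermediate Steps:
-7122 - 1/(s + 5*5697) = -7122 - 1/(30324 + 5*5697) = -7122 - 1/(30324 + 28485) = -7122 - 1/58809 = -418837699/58809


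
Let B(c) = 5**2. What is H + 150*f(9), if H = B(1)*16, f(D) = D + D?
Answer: 3100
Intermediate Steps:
f(D) = 2*D
B(c) = 25
H = 400 (H = 25*16 = 400)
H + 150*f(9) = 400 + 150*(2*9) = 400 + 150*18 = 400 + 2700 = 3100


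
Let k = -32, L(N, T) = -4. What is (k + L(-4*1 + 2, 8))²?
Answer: 1296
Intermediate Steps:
(k + L(-4*1 + 2, 8))² = (-32 - 4)² = (-36)² = 1296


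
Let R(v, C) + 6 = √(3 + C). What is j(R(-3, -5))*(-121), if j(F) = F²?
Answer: -4114 + 1452*I*√2 ≈ -4114.0 + 2053.4*I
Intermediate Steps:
R(v, C) = -6 + √(3 + C)
j(R(-3, -5))*(-121) = (-6 + √(3 - 5))²*(-121) = (-6 + √(-2))²*(-121) = (-6 + I*√2)²*(-121) = -121*(-6 + I*√2)²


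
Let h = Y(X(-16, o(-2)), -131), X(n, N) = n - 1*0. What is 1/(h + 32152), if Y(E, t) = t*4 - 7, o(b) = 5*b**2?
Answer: 1/31621 ≈ 3.1625e-5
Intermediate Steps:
X(n, N) = n (X(n, N) = n + 0 = n)
Y(E, t) = -7 + 4*t (Y(E, t) = 4*t - 7 = -7 + 4*t)
h = -531 (h = -7 + 4*(-131) = -7 - 524 = -531)
1/(h + 32152) = 1/(-531 + 32152) = 1/31621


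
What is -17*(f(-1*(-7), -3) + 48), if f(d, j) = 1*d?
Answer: -935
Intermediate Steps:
f(d, j) = d
-17*(f(-1*(-7), -3) + 48) = -17*(-1*(-7) + 48) = -17*(7 + 48) = -17*55 = -935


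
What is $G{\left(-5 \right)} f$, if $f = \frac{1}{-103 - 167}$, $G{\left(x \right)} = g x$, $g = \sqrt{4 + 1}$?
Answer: $\frac{\sqrt{5}}{54} \approx 0.041409$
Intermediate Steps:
$g = \sqrt{5} \approx 2.2361$
$G{\left(x \right)} = x \sqrt{5}$ ($G{\left(x \right)} = \sqrt{5} x = x \sqrt{5}$)
$f = - \frac{1}{270}$ ($f = \frac{1}{-270} = - \frac{1}{270} \approx -0.0037037$)
$G{\left(-5 \right)} f = - 5 \sqrt{5} \left(- \frac{1}{270}\right) = \frac{\sqrt{5}}{54}$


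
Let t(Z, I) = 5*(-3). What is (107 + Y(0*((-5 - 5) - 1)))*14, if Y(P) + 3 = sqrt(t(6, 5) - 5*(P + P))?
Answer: 1456 + 14*I*sqrt(15) ≈ 1456.0 + 54.222*I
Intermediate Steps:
t(Z, I) = -15
Y(P) = -3 + sqrt(-15 - 10*P) (Y(P) = -3 + sqrt(-15 - 5*(P + P)) = -3 + sqrt(-15 - 10*P))
(107 + Y(0*((-5 - 5) - 1)))*14 = (107 + (-3 + sqrt(-15 - 0*((-5 - 5) - 1))))*14 = (107 + (-3 + sqrt(-15 - 0*(-10 - 1))))*14 = (107 + (-3 + sqrt(-15 - 0*(-11))))*14 = (107 + (-3 + sqrt(-15 - 10*0)))*14 = (107 + (-3 + sqrt(-15 + 0)))*14 = (107 + (-3 + sqrt(-15)))*14 = (107 + (-3 + I*sqrt(15)))*14 = (104 + I*sqrt(15))*14 = 1456 + 14*I*sqrt(15)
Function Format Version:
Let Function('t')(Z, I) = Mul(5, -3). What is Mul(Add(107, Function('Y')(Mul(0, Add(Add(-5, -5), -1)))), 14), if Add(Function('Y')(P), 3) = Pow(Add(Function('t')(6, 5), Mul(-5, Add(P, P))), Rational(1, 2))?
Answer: Add(1456, Mul(14, I, Pow(15, Rational(1, 2)))) ≈ Add(1456.0, Mul(54.222, I))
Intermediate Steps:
Function('t')(Z, I) = -15
Function('Y')(P) = Add(-3, Pow(Add(-15, Mul(-10, P)), Rational(1, 2))) (Function('Y')(P) = Add(-3, Pow(Add(-15, Mul(-5, Add(P, P))), Rational(1, 2))) = Add(-3, Pow(Add(-15, Mul(-5, Mul(2, P))), Rational(1, 2))) = Add(-3, Pow(Add(-15, Mul(-10, P)), Rational(1, 2))))
Mul(Add(107, Function('Y')(Mul(0, Add(Add(-5, -5), -1)))), 14) = Mul(Add(107, Add(-3, Pow(Add(-15, Mul(-10, Mul(0, Add(Add(-5, -5), -1)))), Rational(1, 2)))), 14) = Mul(Add(107, Add(-3, Pow(Add(-15, Mul(-10, Mul(0, Add(-10, -1)))), Rational(1, 2)))), 14) = Mul(Add(107, Add(-3, Pow(Add(-15, Mul(-10, Mul(0, -11))), Rational(1, 2)))), 14) = Mul(Add(107, Add(-3, Pow(Add(-15, Mul(-10, 0)), Rational(1, 2)))), 14) = Mul(Add(107, Add(-3, Pow(Add(-15, 0), Rational(1, 2)))), 14) = Mul(Add(107, Add(-3, Pow(-15, Rational(1, 2)))), 14) = Mul(Add(107, Add(-3, Mul(I, Pow(15, Rational(1, 2))))), 14) = Mul(Add(104, Mul(I, Pow(15, Rational(1, 2)))), 14) = Add(1456, Mul(14, I, Pow(15, Rational(1, 2))))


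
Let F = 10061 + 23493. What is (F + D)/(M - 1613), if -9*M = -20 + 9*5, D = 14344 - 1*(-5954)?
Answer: -242334/7271 ≈ -33.329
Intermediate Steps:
D = 20298 (D = 14344 + 5954 = 20298)
M = -25/9 (M = -(-20 + 9*5)/9 = -(-20 + 45)/9 = -⅑*25 = -25/9 ≈ -2.7778)
F = 33554
(F + D)/(M - 1613) = (33554 + 20298)/(-25/9 - 1613) = 53852/(-14542/9) = 53852*(-9/14542) = -242334/7271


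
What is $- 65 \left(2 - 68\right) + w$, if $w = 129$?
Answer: $4419$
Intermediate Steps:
$- 65 \left(2 - 68\right) + w = - 65 \left(2 - 68\right) + 129 = \left(-65\right) \left(-66\right) + 129 = 4290 + 129 = 4419$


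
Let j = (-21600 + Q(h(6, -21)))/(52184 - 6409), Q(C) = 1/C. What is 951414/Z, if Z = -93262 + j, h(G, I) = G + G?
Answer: -522611710200/51229075799 ≈ -10.201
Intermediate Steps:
h(G, I) = 2*G
j = -259199/549300 (j = (-21600 + 1/(2*6))/(52184 - 6409) = (-21600 + 1/12)/45775 = (-21600 + 1/12)*(1/45775) = -259199/12*1/45775 = -259199/549300 ≈ -0.47187)
Z = -51229075799/549300 (Z = -93262 - 259199/549300 = -51229075799/549300 ≈ -93263.)
951414/Z = 951414/(-51229075799/549300) = 951414*(-549300/51229075799) = -522611710200/51229075799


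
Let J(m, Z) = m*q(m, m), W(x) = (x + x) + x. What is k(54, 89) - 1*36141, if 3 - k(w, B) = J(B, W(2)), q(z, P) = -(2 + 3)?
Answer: -35693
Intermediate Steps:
W(x) = 3*x (W(x) = 2*x + x = 3*x)
q(z, P) = -5 (q(z, P) = -1*5 = -5)
J(m, Z) = -5*m (J(m, Z) = m*(-5) = -5*m)
k(w, B) = 3 + 5*B (k(w, B) = 3 - (-5)*B = 3 + 5*B)
k(54, 89) - 1*36141 = (3 + 5*89) - 1*36141 = (3 + 445) - 36141 = 448 - 36141 = -35693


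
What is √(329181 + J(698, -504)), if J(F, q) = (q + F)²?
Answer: √366817 ≈ 605.65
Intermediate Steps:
J(F, q) = (F + q)²
√(329181 + J(698, -504)) = √(329181 + (698 - 504)²) = √(329181 + 194²) = √(329181 + 37636) = √366817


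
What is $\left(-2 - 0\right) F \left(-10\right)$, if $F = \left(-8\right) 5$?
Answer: $-800$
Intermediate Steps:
$F = -40$
$\left(-2 - 0\right) F \left(-10\right) = \left(-2 - 0\right) \left(-40\right) \left(-10\right) = \left(-2 + 0\right) \left(-40\right) \left(-10\right) = \left(-2\right) \left(-40\right) \left(-10\right) = 80 \left(-10\right) = -800$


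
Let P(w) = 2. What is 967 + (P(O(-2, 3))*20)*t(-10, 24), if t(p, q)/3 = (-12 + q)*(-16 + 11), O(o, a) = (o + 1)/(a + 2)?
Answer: -6233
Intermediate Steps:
O(o, a) = (1 + o)/(2 + a)
t(p, q) = 180 - 15*q (t(p, q) = 3*((-12 + q)*(-16 + 11)) = 3*((-12 + q)*(-5)) = 3*(60 - 5*q) = 180 - 15*q)
967 + (P(O(-2, 3))*20)*t(-10, 24) = 967 + (2*20)*(180 - 15*24) = 967 + 40*(180 - 360) = 967 + 40*(-180) = 967 - 7200 = -6233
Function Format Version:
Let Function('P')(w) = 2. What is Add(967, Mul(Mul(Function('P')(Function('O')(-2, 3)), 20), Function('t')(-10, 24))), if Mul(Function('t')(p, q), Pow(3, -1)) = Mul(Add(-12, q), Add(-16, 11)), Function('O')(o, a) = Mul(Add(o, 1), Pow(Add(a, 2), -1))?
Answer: -6233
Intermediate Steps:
Function('O')(o, a) = Mul(Pow(Add(2, a), -1), Add(1, o)) (Function('O')(o, a) = Mul(Add(1, o), Pow(Add(2, a), -1)) = Mul(Pow(Add(2, a), -1), Add(1, o)))
Function('t')(p, q) = Add(180, Mul(-15, q)) (Function('t')(p, q) = Mul(3, Mul(Add(-12, q), Add(-16, 11))) = Mul(3, Mul(Add(-12, q), -5)) = Mul(3, Add(60, Mul(-5, q))) = Add(180, Mul(-15, q)))
Add(967, Mul(Mul(Function('P')(Function('O')(-2, 3)), 20), Function('t')(-10, 24))) = Add(967, Mul(Mul(2, 20), Add(180, Mul(-15, 24)))) = Add(967, Mul(40, Add(180, -360))) = Add(967, Mul(40, -180)) = Add(967, -7200) = -6233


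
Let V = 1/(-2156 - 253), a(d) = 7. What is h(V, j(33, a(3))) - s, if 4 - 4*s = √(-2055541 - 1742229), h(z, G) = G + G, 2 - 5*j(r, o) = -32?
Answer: 63/5 + I*√3797770/4 ≈ 12.6 + 487.2*I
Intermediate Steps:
j(r, o) = 34/5 (j(r, o) = ⅖ - ⅕*(-32) = ⅖ + 32/5 = 34/5)
V = -1/2409 (V = 1/(-2409) = -1/2409 ≈ -0.00041511)
h(z, G) = 2*G
s = 1 - I*√3797770/4 (s = 1 - √(-2055541 - 1742229)/4 = 1 - I*√3797770/4 ≈ 1.0 - 487.2*I)
h(V, j(33, a(3))) - s = 2*(34/5) - (1 - I*√3797770/4) = 68/5 + (-1 + I*√3797770/4) = 63/5 + I*√3797770/4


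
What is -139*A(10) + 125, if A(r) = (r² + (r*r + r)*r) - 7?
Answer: -165702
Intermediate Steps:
A(r) = -7 + r² + r*(r + r²) (A(r) = (r² + (r² + r)*r) - 7 = (r² + (r + r²)*r) - 7 = (r² + r*(r + r²)) - 7 = -7 + r² + r*(r + r²))
-139*A(10) + 125 = -139*(-7 + 10³ + 2*10²) + 125 = -139*(-7 + 1000 + 2*100) + 125 = -139*(-7 + 1000 + 200) + 125 = -139*1193 + 125 = -165827 + 125 = -165702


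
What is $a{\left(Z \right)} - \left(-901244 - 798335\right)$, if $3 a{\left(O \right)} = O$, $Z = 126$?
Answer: $1699621$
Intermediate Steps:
$a{\left(O \right)} = \frac{O}{3}$
$a{\left(Z \right)} - \left(-901244 - 798335\right) = \frac{1}{3} \cdot 126 - \left(-901244 - 798335\right) = 42 - -1699579 = 42 + 1699579 = 1699621$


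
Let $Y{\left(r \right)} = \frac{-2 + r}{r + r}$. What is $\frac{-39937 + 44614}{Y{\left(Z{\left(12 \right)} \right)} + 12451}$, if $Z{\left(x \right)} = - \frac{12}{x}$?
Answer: $\frac{9354}{24905} \approx 0.37559$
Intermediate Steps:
$Y{\left(r \right)} = \frac{-2 + r}{2 r}$
$\frac{-39937 + 44614}{Y{\left(Z{\left(12 \right)} \right)} + 12451} = \frac{-39937 + 44614}{\frac{-2 - \frac{12}{12}}{2 \left(- \frac{12}{12}\right)} + 12451} = \frac{4677}{\frac{-2 - 1}{2 \left(\left(-12\right) \frac{1}{12}\right)} + 12451} = \frac{4677}{\frac{-2 - 1}{2 \left(-1\right)} + 12451} = \frac{4677}{\frac{1}{2} \left(-1\right) \left(-3\right) + 12451} = \frac{4677}{\frac{3}{2} + 12451} = \frac{4677}{\frac{24905}{2}} = 4677 \cdot \frac{2}{24905} = \frac{9354}{24905}$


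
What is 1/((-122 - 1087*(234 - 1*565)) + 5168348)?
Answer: 1/5528023 ≈ 1.8090e-7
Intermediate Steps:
1/((-122 - 1087*(234 - 1*565)) + 5168348) = 1/((-122 - 1087*(234 - 565)) + 5168348) = 1/((-122 - 1087*(-331)) + 5168348) = 1/((-122 + 359797) + 5168348) = 1/(359675 + 5168348) = 1/5528023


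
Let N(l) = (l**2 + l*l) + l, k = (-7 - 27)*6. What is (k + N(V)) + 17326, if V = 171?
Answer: 75775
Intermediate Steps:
k = -204 (k = -34*6 = -204)
N(l) = l + 2*l**2 (N(l) = (l**2 + l**2) + l = 2*l**2 + l = l + 2*l**2)
(k + N(V)) + 17326 = (-204 + 171*(1 + 2*171)) + 17326 = (-204 + 171*(1 + 342)) + 17326 = (-204 + 171*343) + 17326 = (-204 + 58653) + 17326 = 58449 + 17326 = 75775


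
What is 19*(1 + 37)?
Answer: 722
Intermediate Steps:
19*(1 + 37) = 19*38 = 722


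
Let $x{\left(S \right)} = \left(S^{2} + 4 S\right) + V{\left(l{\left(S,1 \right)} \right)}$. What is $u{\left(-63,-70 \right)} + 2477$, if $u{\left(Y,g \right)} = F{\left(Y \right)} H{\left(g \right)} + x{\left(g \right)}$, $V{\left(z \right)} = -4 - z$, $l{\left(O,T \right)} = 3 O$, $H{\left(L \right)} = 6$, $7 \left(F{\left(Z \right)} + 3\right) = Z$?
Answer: $7231$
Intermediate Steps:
$F{\left(Z \right)} = -3 + \frac{Z}{7}$
$x{\left(S \right)} = -4 + S + S^{2}$ ($x{\left(S \right)} = \left(S^{2} + 4 S\right) - \left(4 + 3 S\right) = -4 + S + S^{2}$)
$u{\left(Y,g \right)} = -22 + g + g^{2} + \frac{6 Y}{7}$ ($u{\left(Y,g \right)} = \left(-3 + \frac{Y}{7}\right) 6 + \left(-4 + g + g^{2}\right) = \left(-18 + \frac{6 Y}{7}\right) + \left(-4 + g + g^{2}\right) = -22 + g + g^{2} + \frac{6 Y}{7}$)
$u{\left(-63,-70 \right)} + 2477 = \left(-22 - 70 + \left(-70\right)^{2} + \frac{6}{7} \left(-63\right)\right) + 2477 = \left(-22 - 70 + 4900 - 54\right) + 2477 = 4754 + 2477 = 7231$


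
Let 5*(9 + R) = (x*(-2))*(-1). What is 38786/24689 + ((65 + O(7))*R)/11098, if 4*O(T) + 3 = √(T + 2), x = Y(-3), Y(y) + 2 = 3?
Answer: 416645877/273998522 ≈ 1.5206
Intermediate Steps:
Y(y) = 1 (Y(y) = -2 + 3 = 1)
x = 1
R = -43/5 (R = -9 + ((1*(-2))*(-1))/5 = -9 + (-2*(-1))/5 = -9 + (⅕)*2 = -9 + ⅖ = -43/5 ≈ -8.6000)
O(T) = -¾ + √(2 + T)/4 (O(T) = -¾ + √(T + 2)/4 = -¾ + √(2 + T)/4)
38786/24689 + ((65 + O(7))*R)/11098 = 38786/24689 + ((65 + (-¾ + √(2 + 7)/4))*(-43/5))/11098 = 38786*(1/24689) + ((65 + (-¾ + √9/4))*(-43/5))*(1/11098) = 38786/24689 + ((65 + (-¾ + (¼)*3))*(-43/5))*(1/11098) = 38786/24689 + ((65 + (-¾ + ¾))*(-43/5))*(1/11098) = 38786/24689 + ((65 + 0)*(-43/5))*(1/11098) = 38786/24689 + (65*(-43/5))*(1/11098) = 38786/24689 - 559*1/11098 = 38786/24689 - 559/11098 = 416645877/273998522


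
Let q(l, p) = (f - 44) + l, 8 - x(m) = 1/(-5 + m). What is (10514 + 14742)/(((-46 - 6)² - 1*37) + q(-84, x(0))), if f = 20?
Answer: 25256/2559 ≈ 9.8695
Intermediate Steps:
x(m) = 8 - 1/(-5 + m)
q(l, p) = -24 + l (q(l, p) = (20 - 44) + l = -24 + l)
(10514 + 14742)/(((-46 - 6)² - 1*37) + q(-84, x(0))) = (10514 + 14742)/(((-46 - 6)² - 1*37) + (-24 - 84)) = 25256/(((-52)² - 37) - 108) = 25256/((2704 - 37) - 108) = 25256/(2667 - 108) = 25256/2559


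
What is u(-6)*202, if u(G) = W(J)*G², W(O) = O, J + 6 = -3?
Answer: -65448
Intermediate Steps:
J = -9 (J = -6 - 3 = -9)
u(G) = -9*G²
u(-6)*202 = -9*(-6)²*202 = -9*36*202 = -324*202 = -65448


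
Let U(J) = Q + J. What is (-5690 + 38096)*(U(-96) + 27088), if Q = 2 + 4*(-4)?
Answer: 874249068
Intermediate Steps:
Q = -14 (Q = 2 - 16 = -14)
U(J) = -14 + J
(-5690 + 38096)*(U(-96) + 27088) = (-5690 + 38096)*((-14 - 96) + 27088) = 32406*(-110 + 27088) = 32406*26978 = 874249068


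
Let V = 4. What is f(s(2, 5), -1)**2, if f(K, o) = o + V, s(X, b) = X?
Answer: 9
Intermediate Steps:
f(K, o) = 4 + o (f(K, o) = o + 4 = 4 + o)
f(s(2, 5), -1)**2 = (4 - 1)**2 = 3**2 = 9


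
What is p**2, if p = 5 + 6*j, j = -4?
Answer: 361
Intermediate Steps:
p = -19 (p = 5 + 6*(-4) = 5 - 24 = -19)
p**2 = (-19)**2 = 361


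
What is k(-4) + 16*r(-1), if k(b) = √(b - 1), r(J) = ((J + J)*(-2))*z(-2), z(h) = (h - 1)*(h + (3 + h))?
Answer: 192 + I*√5 ≈ 192.0 + 2.2361*I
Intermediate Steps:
z(h) = (-1 + h)*(3 + 2*h)
r(J) = -12*J (r(J) = ((J + J)*(-2))*(-3 - 2 + 2*(-2)²) = ((2*J)*(-2))*(-3 - 2 + 2*4) = (-4*J)*(-3 - 2 + 8) = -4*J*3 = -12*J)
k(b) = √(-1 + b)
k(-4) + 16*r(-1) = √(-1 - 4) + 16*(-12*(-1)) = √(-5) + 16*12 = I*√5 + 192 = 192 + I*√5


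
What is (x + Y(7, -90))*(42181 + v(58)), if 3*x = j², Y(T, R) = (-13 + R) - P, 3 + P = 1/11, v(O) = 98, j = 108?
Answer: 1761639093/11 ≈ 1.6015e+8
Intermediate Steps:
P = -32/11 (P = -3 + 1/11 = -32/11 ≈ -2.9091)
Y(T, R) = -111/11 + R (Y(T, R) = (-13 + R) - 1*(-32/11) = (-13 + R) + 32/11 = -111/11 + R)
x = 3888 (x = (⅓)*108² = (⅓)*11664 = 3888)
(x + Y(7, -90))*(42181 + v(58)) = (3888 + (-111/11 - 90))*(42181 + 98) = (3888 - 1101/11)*42279 = (41667/11)*42279 = 1761639093/11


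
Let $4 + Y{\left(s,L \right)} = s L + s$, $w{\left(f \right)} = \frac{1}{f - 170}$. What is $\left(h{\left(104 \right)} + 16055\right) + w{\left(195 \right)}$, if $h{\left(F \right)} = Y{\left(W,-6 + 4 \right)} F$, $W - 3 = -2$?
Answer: $\frac{388376}{25} \approx 15535.0$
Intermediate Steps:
$W = 1$ ($W = 3 - 2 = 1$)
$w{\left(f \right)} = \frac{1}{-170 + f}$
$Y{\left(s,L \right)} = -4 + s + L s$ ($Y{\left(s,L \right)} = -4 + \left(s L + s\right) = -4 + \left(L s + s\right) = -4 + \left(s + L s\right) = -4 + s + L s$)
$h{\left(F \right)} = - 5 F$ ($h{\left(F \right)} = \left(-4 + 1 + \left(-6 + 4\right) 1\right) F = \left(-4 + 1 - 2\right) F = - 5 F$)
$\left(h{\left(104 \right)} + 16055\right) + w{\left(195 \right)} = \left(\left(-5\right) 104 + 16055\right) + \frac{1}{-170 + 195} = \left(-520 + 16055\right) + \frac{1}{25} = 15535 + \frac{1}{25} = \frac{388376}{25}$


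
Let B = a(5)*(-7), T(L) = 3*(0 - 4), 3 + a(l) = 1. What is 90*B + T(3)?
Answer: 1248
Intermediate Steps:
a(l) = -2 (a(l) = -3 + 1 = -2)
T(L) = -12 (T(L) = 3*(-4) = -12)
B = 14 (B = -2*(-7) = 14)
90*B + T(3) = 90*14 - 12 = 1260 - 12 = 1248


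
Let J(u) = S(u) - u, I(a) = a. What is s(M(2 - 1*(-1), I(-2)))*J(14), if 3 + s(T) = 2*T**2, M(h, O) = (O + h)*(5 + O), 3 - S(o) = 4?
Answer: -225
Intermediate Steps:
S(o) = -1 (S(o) = 3 - 1*4 = 3 - 4 = -1)
M(h, O) = (5 + O)*(O + h)
s(T) = -3 + 2*T**2
J(u) = -1 - u
s(M(2 - 1*(-1), I(-2)))*J(14) = (-3 + 2*((-2)**2 + 5*(-2) + 5*(2 - 1*(-1)) - 2*(2 - 1*(-1)))**2)*(-1 - 1*14) = (-3 + 2*(4 - 10 + 5*(2 + 1) - 2*(2 + 1))**2)*(-1 - 14) = (-3 + 2*(4 - 10 + 5*3 - 2*3)**2)*(-15) = (-3 + 2*(4 - 10 + 15 - 6)**2)*(-15) = (-3 + 2*3**2)*(-15) = (-3 + 2*9)*(-15) = (-3 + 18)*(-15) = 15*(-15) = -225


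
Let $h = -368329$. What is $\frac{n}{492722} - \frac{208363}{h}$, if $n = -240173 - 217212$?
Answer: $- \frac{65803125579}{181483801538} \approx -0.36258$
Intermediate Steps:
$n = -457385$ ($n = -240173 - 217212 = -457385$)
$\frac{n}{492722} - \frac{208363}{h} = - \frac{457385}{492722} - \frac{208363}{-368329} = \left(-457385\right) \frac{1}{492722} - - \frac{208363}{368329} = - \frac{457385}{492722} + \frac{208363}{368329} = - \frac{65803125579}{181483801538}$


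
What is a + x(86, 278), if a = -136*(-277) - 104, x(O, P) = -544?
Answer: 37024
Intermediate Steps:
a = 37568 (a = 37672 - 104 = 37568)
a + x(86, 278) = 37568 - 544 = 37024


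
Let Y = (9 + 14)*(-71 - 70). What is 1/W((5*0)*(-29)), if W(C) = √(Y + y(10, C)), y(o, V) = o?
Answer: -I*√3233/3233 ≈ -0.017587*I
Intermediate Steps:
Y = -3243 (Y = 23*(-141) = -3243)
W(C) = I*√3233 (W(C) = √(-3243 + 10) = √(-3233) = I*√3233)
1/W((5*0)*(-29)) = 1/(I*√3233) = -I*√3233/3233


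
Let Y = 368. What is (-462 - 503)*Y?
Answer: -355120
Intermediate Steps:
(-462 - 503)*Y = (-462 - 503)*368 = -965*368 = -355120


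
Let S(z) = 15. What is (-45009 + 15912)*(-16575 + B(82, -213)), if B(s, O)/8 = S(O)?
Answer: 478791135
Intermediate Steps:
B(s, O) = 120 (B(s, O) = 8*15 = 120)
(-45009 + 15912)*(-16575 + B(82, -213)) = (-45009 + 15912)*(-16575 + 120) = -29097*(-16455) = 478791135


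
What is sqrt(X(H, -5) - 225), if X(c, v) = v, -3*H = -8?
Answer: I*sqrt(230) ≈ 15.166*I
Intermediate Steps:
H = 8/3 (H = -1/3*(-8) = 8/3 ≈ 2.6667)
sqrt(X(H, -5) - 225) = sqrt(-5 - 225) = sqrt(-230) = I*sqrt(230)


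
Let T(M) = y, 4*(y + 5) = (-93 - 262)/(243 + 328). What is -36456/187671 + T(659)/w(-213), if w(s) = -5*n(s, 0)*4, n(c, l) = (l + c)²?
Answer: -1678916515411/8643108332496 ≈ -0.19425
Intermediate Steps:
n(c, l) = (c + l)²
y = -11775/2284 (y = -5 + ((-93 - 262)/(243 + 328))/4 = -5 + (-355/571)/4 = -5 + (-355*1/571)/4 = -5 + (¼)*(-355/571) = -5 - 355/2284 = -11775/2284 ≈ -5.1554)
T(M) = -11775/2284
w(s) = -20*s² (w(s) = -5*(s + 0)²*4 = -5*s²*4 = -20*s²)
-36456/187671 + T(659)/w(-213) = -36456/187671 - 11775/(2284*((-20*(-213)²))) = -36456*1/187671 - 11775/(2284*((-20*45369))) = -12152/62557 - 11775/2284/(-907380) = -12152/62557 - 11775/2284*(-1/907380) = -12152/62557 + 785/138163728 = -1678916515411/8643108332496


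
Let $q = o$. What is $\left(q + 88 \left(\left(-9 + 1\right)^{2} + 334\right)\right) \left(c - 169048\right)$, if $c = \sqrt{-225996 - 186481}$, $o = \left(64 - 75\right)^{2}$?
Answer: $-5941191960 + 35145 i \sqrt{412477} \approx -5.9412 \cdot 10^{9} + 2.2572 \cdot 10^{7} i$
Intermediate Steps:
$o = 121$ ($o = \left(-11\right)^{2} = 121$)
$c = i \sqrt{412477}$ ($c = \sqrt{-412477} = i \sqrt{412477} \approx 642.24 i$)
$q = 121$
$\left(q + 88 \left(\left(-9 + 1\right)^{2} + 334\right)\right) \left(c - 169048\right) = \left(121 + 88 \left(\left(-9 + 1\right)^{2} + 334\right)\right) \left(i \sqrt{412477} - 169048\right) = \left(121 + 88 \left(\left(-8\right)^{2} + 334\right)\right) \left(-169048 + i \sqrt{412477}\right) = \left(121 + 88 \left(64 + 334\right)\right) \left(-169048 + i \sqrt{412477}\right) = \left(121 + 88 \cdot 398\right) \left(-169048 + i \sqrt{412477}\right) = \left(121 + 35024\right) \left(-169048 + i \sqrt{412477}\right) = 35145 \left(-169048 + i \sqrt{412477}\right) = -5941191960 + 35145 i \sqrt{412477}$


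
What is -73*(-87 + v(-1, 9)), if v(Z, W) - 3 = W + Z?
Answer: 5548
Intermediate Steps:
v(Z, W) = 3 + W + Z (v(Z, W) = 3 + (W + Z) = 3 + W + Z)
-73*(-87 + v(-1, 9)) = -73*(-87 + (3 + 9 - 1)) = -73*(-87 + 11) = -73*(-76) = 5548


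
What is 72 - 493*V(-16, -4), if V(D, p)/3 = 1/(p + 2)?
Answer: 1623/2 ≈ 811.50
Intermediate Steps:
V(D, p) = 3/(2 + p) (V(D, p) = 3/(p + 2) = 3/(2 + p))
72 - 493*V(-16, -4) = 72 - 1479/(2 - 4) = 72 - 1479/(-2) = 72 - 1479*(-1)/2 = 72 - 493*(-3/2) = 72 + 1479/2 = 1623/2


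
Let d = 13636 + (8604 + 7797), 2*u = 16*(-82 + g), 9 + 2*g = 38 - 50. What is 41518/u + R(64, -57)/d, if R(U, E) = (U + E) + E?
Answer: -623556583/11113690 ≈ -56.107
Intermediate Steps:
g = -21/2 (g = -9/2 + (38 - 50)/2 = -9/2 + (½)*(-12) = -9/2 - 6 = -21/2 ≈ -10.500)
R(U, E) = U + 2*E (R(U, E) = (E + U) + E = U + 2*E)
u = -740 (u = (16*(-82 - 21/2))/2 = (16*(-185/2))/2 = (½)*(-1480) = -740)
d = 30037 (d = 13636 + 16401 = 30037)
41518/u + R(64, -57)/d = 41518/(-740) + (64 + 2*(-57))/30037 = 41518*(-1/740) + (64 - 114)*(1/30037) = -20759/370 - 50*1/30037 = -20759/370 - 50/30037 = -623556583/11113690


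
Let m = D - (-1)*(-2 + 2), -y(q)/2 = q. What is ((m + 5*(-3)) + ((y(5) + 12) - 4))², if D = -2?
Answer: 361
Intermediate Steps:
y(q) = -2*q
m = -2 (m = -2 - (-1)*(-2 + 2) = -2 - (-1)*0 = -2 - 1*0 = -2 + 0 = -2)
((m + 5*(-3)) + ((y(5) + 12) - 4))² = ((-2 + 5*(-3)) + ((-2*5 + 12) - 4))² = ((-2 - 15) + ((-10 + 12) - 4))² = (-17 + (2 - 4))² = (-17 - 2)² = (-19)² = 361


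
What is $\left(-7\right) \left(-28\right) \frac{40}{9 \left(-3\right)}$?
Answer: $- \frac{7840}{27} \approx -290.37$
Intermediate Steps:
$\left(-7\right) \left(-28\right) \frac{40}{9 \left(-3\right)} = 196 \frac{40}{-27} = 196 \cdot 40 \left(- \frac{1}{27}\right) = 196 \left(- \frac{40}{27}\right) = - \frac{7840}{27}$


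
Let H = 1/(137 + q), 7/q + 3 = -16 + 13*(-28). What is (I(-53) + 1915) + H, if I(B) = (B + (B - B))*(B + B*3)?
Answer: 689954447/52464 ≈ 13151.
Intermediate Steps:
q = -7/383 (q = 7/(-3 + (-16 + 13*(-28))) = 7/(-3 + (-16 - 364)) = 7/(-3 - 380) = 7/(-383) = 7*(-1/383) = -7/383 ≈ -0.018277)
H = 383/52464 (H = 1/(137 - 7/383) = 1/(52464/383) = 383/52464 ≈ 0.0073002)
I(B) = 4*B**2 (I(B) = (B + 0)*(B + 3*B) = B*(4*B) = 4*B**2)
(I(-53) + 1915) + H = (4*(-53)**2 + 1915) + 383/52464 = (4*2809 + 1915) + 383/52464 = (11236 + 1915) + 383/52464 = 13151 + 383/52464 = 689954447/52464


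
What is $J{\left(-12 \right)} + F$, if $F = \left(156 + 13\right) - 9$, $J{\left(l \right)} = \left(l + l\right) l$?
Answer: $448$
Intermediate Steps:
$J{\left(l \right)} = 2 l^{2}$ ($J{\left(l \right)} = 2 l l = 2 l^{2}$)
$F = 160$ ($F = 169 - 9 = 160$)
$J{\left(-12 \right)} + F = 2 \left(-12\right)^{2} + 160 = 2 \cdot 144 + 160 = 288 + 160 = 448$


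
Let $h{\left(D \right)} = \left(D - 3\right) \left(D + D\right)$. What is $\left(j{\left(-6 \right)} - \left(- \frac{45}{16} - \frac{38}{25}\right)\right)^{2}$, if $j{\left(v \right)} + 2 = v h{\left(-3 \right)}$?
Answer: $\frac{7304608089}{160000} \approx 45654.0$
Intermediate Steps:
$h{\left(D \right)} = 2 D \left(-3 + D\right)$ ($h{\left(D \right)} = \left(-3 + D\right) 2 D = 2 D \left(-3 + D\right)$)
$j{\left(v \right)} = -2 + 36 v$ ($j{\left(v \right)} = -2 + v 2 \left(-3\right) \left(-3 - 3\right) = -2 + v 2 \left(-3\right) \left(-6\right) = -2 + v 36 = -2 + 36 v$)
$\left(j{\left(-6 \right)} - \left(- \frac{45}{16} - \frac{38}{25}\right)\right)^{2} = \left(\left(-2 + 36 \left(-6\right)\right) - \left(- \frac{45}{16} - \frac{38}{25}\right)\right)^{2} = \left(\left(-2 - 216\right) - - \frac{1733}{400}\right)^{2} = \left(-218 + \left(\frac{45}{16} + \frac{38}{25}\right)\right)^{2} = \left(-218 + \frac{1733}{400}\right)^{2} = \left(- \frac{85467}{400}\right)^{2} = \frac{7304608089}{160000}$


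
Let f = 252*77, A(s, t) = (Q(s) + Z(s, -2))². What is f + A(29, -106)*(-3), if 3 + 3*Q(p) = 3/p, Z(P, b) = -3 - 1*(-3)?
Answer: 16316412/841 ≈ 19401.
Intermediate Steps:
Z(P, b) = 0 (Z(P, b) = -3 + 3 = 0)
Q(p) = -1 + 1/p (Q(p) = -1 + (3/p)/3 = -1 + 1/p)
A(s, t) = (1 - s)²/s² (A(s, t) = ((1 - s)/s + 0)² = ((1 - s)/s)² = (1 - s)²/s²)
f = 19404
f + A(29, -106)*(-3) = 19404 + ((-1 + 29)²/29²)*(-3) = 19404 + ((1/841)*28²)*(-3) = 19404 + ((1/841)*784)*(-3) = 19404 + (784/841)*(-3) = 19404 - 2352/841 = 16316412/841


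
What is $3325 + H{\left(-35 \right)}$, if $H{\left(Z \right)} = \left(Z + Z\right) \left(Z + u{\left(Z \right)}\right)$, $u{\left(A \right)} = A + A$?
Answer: $10675$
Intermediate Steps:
$u{\left(A \right)} = 2 A$
$H{\left(Z \right)} = 6 Z^{2}$ ($H{\left(Z \right)} = \left(Z + Z\right) \left(Z + 2 Z\right) = 2 Z 3 Z = 6 Z^{2}$)
$3325 + H{\left(-35 \right)} = 3325 + 6 \left(-35\right)^{2} = 3325 + 6 \cdot 1225 = 3325 + 7350 = 10675$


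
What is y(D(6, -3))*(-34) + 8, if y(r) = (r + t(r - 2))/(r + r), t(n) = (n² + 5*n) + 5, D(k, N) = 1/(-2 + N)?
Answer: -538/5 ≈ -107.60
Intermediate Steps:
t(n) = 5 + n² + 5*n
y(r) = (-5 + (-2 + r)² + 6*r)/(2*r) (y(r) = (r + (5 + (r - 2)² + 5*(r - 2)))/(r + r) = (r + (5 + (-2 + r)² + 5*(-2 + r)))/((2*r)) = (r + (5 + (-2 + r)² + (-10 + 5*r)))*(1/(2*r)) = (r + (-5 + (-2 + r)² + 5*r))*(1/(2*r)) = (-5 + (-2 + r)² + 6*r)*(1/(2*r)) = (-5 + (-2 + r)² + 6*r)/(2*r))
y(D(6, -3))*(-34) + 8 = (1 + 1/(2*(-2 - 3)) - 1/(2*(1/(-2 - 3))))*(-34) + 8 = (1 + (½)/(-5) - 1/(2*(1/(-5))))*(-34) + 8 = (1 + (½)*(-⅕) - 1/(2*(-⅕)))*(-34) + 8 = (1 - ⅒ - ½*(-5))*(-34) + 8 = (1 - ⅒ + 5/2)*(-34) + 8 = (17/5)*(-34) + 8 = -578/5 + 8 = -538/5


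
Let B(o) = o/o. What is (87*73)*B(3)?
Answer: 6351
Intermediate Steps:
B(o) = 1
(87*73)*B(3) = (87*73)*1 = 6351*1 = 6351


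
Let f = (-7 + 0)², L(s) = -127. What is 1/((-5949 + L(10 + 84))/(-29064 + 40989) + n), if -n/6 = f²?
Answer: -11925/171797626 ≈ -6.9413e-5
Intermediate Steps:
f = 49 (f = (-7)² = 49)
n = -14406 (n = -6*49² = -6*2401 = -14406)
1/((-5949 + L(10 + 84))/(-29064 + 40989) + n) = 1/((-5949 - 127)/(-29064 + 40989) - 14406) = 1/(-6076/11925 - 14406) = 1/(-171797626/11925) = -11925/171797626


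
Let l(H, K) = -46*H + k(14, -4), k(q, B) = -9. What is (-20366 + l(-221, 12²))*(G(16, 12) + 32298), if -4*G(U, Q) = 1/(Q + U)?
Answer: -36929781375/112 ≈ -3.2973e+8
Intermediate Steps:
l(H, K) = -9 - 46*H (l(H, K) = -46*H - 9 = -9 - 46*H)
G(U, Q) = -1/(4*(Q + U))
(-20366 + l(-221, 12²))*(G(16, 12) + 32298) = (-20366 + (-9 - 46*(-221)))*(-1/(4*12 + 4*16) + 32298) = (-20366 + (-9 + 10166))*(-1/(48 + 64) + 32298) = (-20366 + 10157)*(-1/112 + 32298) = -10209*(-1*1/112 + 32298) = -10209*(-1/112 + 32298) = -10209*3617375/112 = -36929781375/112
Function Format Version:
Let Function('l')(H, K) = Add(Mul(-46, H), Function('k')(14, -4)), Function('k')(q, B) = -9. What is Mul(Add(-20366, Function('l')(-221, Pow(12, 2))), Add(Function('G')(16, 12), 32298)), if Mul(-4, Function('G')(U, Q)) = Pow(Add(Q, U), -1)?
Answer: Rational(-36929781375, 112) ≈ -3.2973e+8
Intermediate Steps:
Function('l')(H, K) = Add(-9, Mul(-46, H)) (Function('l')(H, K) = Add(Mul(-46, H), -9) = Add(-9, Mul(-46, H)))
Function('G')(U, Q) = Mul(Rational(-1, 4), Pow(Add(Q, U), -1))
Mul(Add(-20366, Function('l')(-221, Pow(12, 2))), Add(Function('G')(16, 12), 32298)) = Mul(Add(-20366, Add(-9, Mul(-46, -221))), Add(Mul(-1, Pow(Add(Mul(4, 12), Mul(4, 16)), -1)), 32298)) = Mul(Add(-20366, Add(-9, 10166)), Add(Mul(-1, Pow(Add(48, 64), -1)), 32298)) = Mul(Add(-20366, 10157), Add(Mul(-1, Pow(112, -1)), 32298)) = Mul(-10209, Add(Mul(-1, Rational(1, 112)), 32298)) = Mul(-10209, Add(Rational(-1, 112), 32298)) = Mul(-10209, Rational(3617375, 112)) = Rational(-36929781375, 112)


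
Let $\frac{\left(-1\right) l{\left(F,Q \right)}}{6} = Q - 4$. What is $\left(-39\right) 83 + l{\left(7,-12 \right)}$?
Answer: $-3141$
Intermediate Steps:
$l{\left(F,Q \right)} = 24 - 6 Q$ ($l{\left(F,Q \right)} = - 6 \left(Q - 4\right) = - 6 \left(-4 + Q\right) = 24 - 6 Q$)
$\left(-39\right) 83 + l{\left(7,-12 \right)} = \left(-39\right) 83 + \left(24 - -72\right) = -3237 + \left(24 + 72\right) = -3237 + 96 = -3141$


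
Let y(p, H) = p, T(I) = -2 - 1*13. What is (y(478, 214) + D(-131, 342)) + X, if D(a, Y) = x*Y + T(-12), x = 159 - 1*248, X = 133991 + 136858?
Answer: 240874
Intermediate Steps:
T(I) = -15 (T(I) = -2 - 13 = -15)
X = 270849
x = -89 (x = 159 - 248 = -89)
D(a, Y) = -15 - 89*Y (D(a, Y) = -89*Y - 15 = -15 - 89*Y)
(y(478, 214) + D(-131, 342)) + X = (478 + (-15 - 89*342)) + 270849 = (478 + (-15 - 30438)) + 270849 = (478 - 30453) + 270849 = -29975 + 270849 = 240874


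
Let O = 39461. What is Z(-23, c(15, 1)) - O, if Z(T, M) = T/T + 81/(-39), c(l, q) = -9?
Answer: -513007/13 ≈ -39462.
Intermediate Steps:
Z(T, M) = -14/13 (Z(T, M) = 1 + 81*(-1/39) = 1 - 27/13 = -14/13)
Z(-23, c(15, 1)) - O = -14/13 - 1*39461 = -14/13 - 39461 = -513007/13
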